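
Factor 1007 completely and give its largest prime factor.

1007 = 19 · 53
53 is prime.
So 1007 = 19 · 53; the largest prime factor is 53.

53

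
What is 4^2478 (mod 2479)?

4^1 ≡ 4 (mod 2479)
4^2 ≡ 4^2 = 16 ≡ 16 (mod 2479)
4^4 ≡ 16^2 = 256 ≡ 256 (mod 2479)
4^8 ≡ 256^2 = 65536 ≡ 1082 (mod 2479)
4^16 ≡ 1082^2 = 1170724 ≡ 636 (mod 2479)
4^32 ≡ 636^2 = 404496 ≡ 419 (mod 2479)
4^64 ≡ 419^2 = 175561 ≡ 2031 (mod 2479)
4^128 ≡ 2031^2 = 4124961 ≡ 2384 (mod 2479)
4^256 ≡ 2384^2 = 5683456 ≡ 1588 (mod 2479)
4^512 ≡ 1588^2 = 2521744 ≡ 601 (mod 2479)
4^1024 ≡ 601^2 = 361201 ≡ 1746 (mod 2479)
4^2048 ≡ 1746^2 = 3048516 ≡ 1825 (mod 2479)
2478 = 2048 + 256 + 128 + 32 + 8 + 4 + 2 in binary powers of 2.
So 4^2478 ≡ 1825 · 1588 · 2384 · 419 · 1082 · 256 · 16 ≡ 935 (mod 2479).
Since 935 ≠ 1, base 4 is a Fermat witness: 2479 is composite.

935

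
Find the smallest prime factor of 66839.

66839 is odd.
Digit sum 32, not divisible by 3.
Ends in 9: not divisible by 5.
7: 66839 = 7·9548 + 3
11: 66839 = 11·6076 + 3
13: 66839 = 13·5141 + 6
17: 66839 = 17·3931 + 12
19: 66839 = 19·3517 + 16
23: 66839 = 23·2906 + 1
29: 66839 = 29·2304 + 23
31: 66839 = 31·2156 + 3
37: 66839 = 37·1806 + 17
41: 66839 = 41·1630 + 9
43: 66839 = 43·1554 + 17
47: 66839 = 47·1422 + 5
53: 66839 = 53·1261 + 6
59: 66839 = 59·1132 + 51
61: 66839 = 61·1095 + 44
67: 66839 = 67·997 + 40
71: 66839 = 71·941 + 28
73: 66839 = 73·915 + 44
79: 66839 = 79·846 + 5
83: 66839 = 83·805 + 24
89: 66839 = 89·751

89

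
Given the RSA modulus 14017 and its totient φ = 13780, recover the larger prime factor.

φ(n) = (p−1)(q−1) = n − (p+q) + 1, so p + q = 14017 − 13780 + 1 = 238.
p and q are the roots of t² − 238t + 14017 = 0.
Discriminant: 238² − 4·14017 = 56644 − 56068 = 576; √576 = 24.
q = (238 − 24)/2 = 107, p = (238 + 24)/2 = 131.
Check: 107 · 131 = 14017.

131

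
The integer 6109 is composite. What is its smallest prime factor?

6109 is odd.
Digit sum 16, not divisible by 3.
Ends in 9: not divisible by 5.
7: 6109 = 7·872 + 5
11: 6109 = 11·555 + 4
13: 6109 = 13·469 + 12
17: 6109 = 17·359 + 6
19: 6109 = 19·321 + 10
23: 6109 = 23·265 + 14
29: 6109 = 29·210 + 19
31: 6109 = 31·197 + 2
37: 6109 = 37·165 + 4
41: 6109 = 41·149

41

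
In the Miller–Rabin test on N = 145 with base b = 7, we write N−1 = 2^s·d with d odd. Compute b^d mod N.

107

145 − 1 = 144 = 2^4 · 9, so d = 9.
7^1 ≡ 7 (mod 145)
7^2 ≡ 7^2 = 49 ≡ 49 (mod 145)
7^4 ≡ 49^2 = 2401 ≡ 81 (mod 145)
7^8 ≡ 81^2 = 6561 ≡ 36 (mod 145)
9 = 8 + 1 in binary powers of 2.
So 7^9 ≡ 36 · 7 ≡ 107 (mod 145).
Squaring chain: 107 → 139 → 36 → 136; never reaches −1, so base 7 is a Miller–Rabin witness that 145 is composite.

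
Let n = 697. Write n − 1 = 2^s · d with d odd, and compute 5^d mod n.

61

697 − 1 = 696 = 2^3 · 87, so d = 87.
5^1 ≡ 5 (mod 697)
5^2 ≡ 5^2 = 25 ≡ 25 (mod 697)
5^4 ≡ 25^2 = 625 ≡ 625 (mod 697)
5^8 ≡ 625^2 = 390625 ≡ 305 (mod 697)
5^16 ≡ 305^2 = 93025 ≡ 324 (mod 697)
5^32 ≡ 324^2 = 104976 ≡ 426 (mod 697)
5^64 ≡ 426^2 = 181476 ≡ 256 (mod 697)
87 = 64 + 16 + 4 + 2 + 1 in binary powers of 2.
So 5^87 ≡ 256 · 324 · 625 · 25 · 5 ≡ 61 (mod 697).
Squaring chain: 61 → 236 → 633; never reaches −1, so base 5 is a Miller–Rabin witness that 697 is composite.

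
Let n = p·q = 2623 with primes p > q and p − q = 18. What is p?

Since p = q + 18, we have 2623 = q(q + 18), so q² + 18q − 2623 = 0.
Discriminant: 18² + 4·2623 = 324 + 10492 = 10816; √10816 = 104.
q = (−18 + 104)/2 = 43, and p = q + 18 = 61.
Check: 43 · 61 = 2623.

61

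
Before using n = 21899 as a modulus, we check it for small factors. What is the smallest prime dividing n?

21899 is odd.
Digit sum 29, not divisible by 3.
Ends in 9: not divisible by 5.
7: 21899 = 7·3128 + 3
11: 21899 = 11·1990 + 9
13: 21899 = 13·1684 + 7
17: 21899 = 17·1288 + 3
19: 21899 = 19·1152 + 11
23: 21899 = 23·952 + 3
29: 21899 = 29·755 + 4
31: 21899 = 31·706 + 13
37: 21899 = 37·591 + 32
41: 21899 = 41·534 + 5
43: 21899 = 43·509 + 12
47: 21899 = 47·465 + 44
53: 21899 = 53·413 + 10
59: 21899 = 59·371 + 10
61: 21899 = 61·359

61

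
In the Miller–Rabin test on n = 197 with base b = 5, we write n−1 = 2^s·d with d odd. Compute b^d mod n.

183

197 − 1 = 196 = 2^2 · 49, so d = 49.
5^1 ≡ 5 (mod 197)
5^2 ≡ 5^2 = 25 ≡ 25 (mod 197)
5^4 ≡ 25^2 = 625 ≡ 34 (mod 197)
5^8 ≡ 34^2 = 1156 ≡ 171 (mod 197)
5^16 ≡ 171^2 = 29241 ≡ 85 (mod 197)
5^32 ≡ 85^2 = 7225 ≡ 133 (mod 197)
49 = 32 + 16 + 1 in binary powers of 2.
So 5^49 ≡ 133 · 85 · 5 ≡ 183 (mod 197).
Squaring chain: 183 → 196; reaches −1, so base 5 does not prove 197 composite.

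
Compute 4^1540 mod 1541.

967

4^1 ≡ 4 (mod 1541)
4^2 ≡ 4^2 = 16 ≡ 16 (mod 1541)
4^4 ≡ 16^2 = 256 ≡ 256 (mod 1541)
4^8 ≡ 256^2 = 65536 ≡ 814 (mod 1541)
4^16 ≡ 814^2 = 662596 ≡ 1507 (mod 1541)
4^32 ≡ 1507^2 = 2271049 ≡ 1156 (mod 1541)
4^64 ≡ 1156^2 = 1336336 ≡ 289 (mod 1541)
4^128 ≡ 289^2 = 83521 ≡ 307 (mod 1541)
4^256 ≡ 307^2 = 94249 ≡ 248 (mod 1541)
4^512 ≡ 248^2 = 61504 ≡ 1405 (mod 1541)
4^1024 ≡ 1405^2 = 1974025 ≡ 4 (mod 1541)
1540 = 1024 + 512 + 4 in binary powers of 2.
So 4^1540 ≡ 4 · 1405 · 256 ≡ 967 (mod 1541).
Since 967 ≠ 1, base 4 is a Fermat witness: 1541 is composite.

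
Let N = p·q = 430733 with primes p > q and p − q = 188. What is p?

757

Since p = q + 188, we have 430733 = q(q + 188), so q² + 188q − 430733 = 0.
Discriminant: 188² + 4·430733 = 35344 + 1722932 = 1758276; √1758276 = 1326.
q = (−188 + 1326)/2 = 569, and p = q + 188 = 757.
Check: 569 · 757 = 430733.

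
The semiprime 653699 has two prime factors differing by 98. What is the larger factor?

Since p = q + 98, we have 653699 = q(q + 98), so q² + 98q − 653699 = 0.
Discriminant: 98² + 4·653699 = 9604 + 2614796 = 2624400; √2624400 = 1620.
q = (−98 + 1620)/2 = 761, and p = q + 98 = 859.
Check: 761 · 859 = 653699.

859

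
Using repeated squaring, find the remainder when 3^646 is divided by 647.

3^1 ≡ 3 (mod 647)
3^2 ≡ 3^2 = 9 ≡ 9 (mod 647)
3^4 ≡ 9^2 = 81 ≡ 81 (mod 647)
3^8 ≡ 81^2 = 6561 ≡ 91 (mod 647)
3^16 ≡ 91^2 = 8281 ≡ 517 (mod 647)
3^32 ≡ 517^2 = 267289 ≡ 78 (mod 647)
3^64 ≡ 78^2 = 6084 ≡ 261 (mod 647)
3^128 ≡ 261^2 = 68121 ≡ 186 (mod 647)
3^256 ≡ 186^2 = 34596 ≡ 305 (mod 647)
3^512 ≡ 305^2 = 93025 ≡ 504 (mod 647)
646 = 512 + 128 + 4 + 2 in binary powers of 2.
So 3^646 ≡ 504 · 186 · 81 · 9 ≡ 1 (mod 647).
Since the result is 1, base 3 gives no evidence that 647 is composite.

1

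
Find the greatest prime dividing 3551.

67

3551 = 53 · 67
67 is prime.
So 3551 = 53 · 67; the largest prime factor is 67.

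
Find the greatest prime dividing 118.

59

118 = 2 · 59
59 is prime.
So 118 = 2 · 59; the largest prime factor is 59.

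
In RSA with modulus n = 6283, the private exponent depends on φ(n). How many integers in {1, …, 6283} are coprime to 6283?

6120

Factor: 6283 = 61 · 103.
φ(6283) = (61−1) · (103−1) = 60 · 102 = 6120.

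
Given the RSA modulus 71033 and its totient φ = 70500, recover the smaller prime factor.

251

φ(n) = (p−1)(q−1) = n − (p+q) + 1, so p + q = 71033 − 70500 + 1 = 534.
p and q are the roots of t² − 534t + 71033 = 0.
Discriminant: 534² − 4·71033 = 285156 − 284132 = 1024; √1024 = 32.
q = (534 − 32)/2 = 251, p = (534 + 32)/2 = 283.
Check: 251 · 283 = 71033.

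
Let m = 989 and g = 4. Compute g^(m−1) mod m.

4^1 ≡ 4 (mod 989)
4^2 ≡ 4^2 = 16 ≡ 16 (mod 989)
4^4 ≡ 16^2 = 256 ≡ 256 (mod 989)
4^8 ≡ 256^2 = 65536 ≡ 262 (mod 989)
4^16 ≡ 262^2 = 68644 ≡ 403 (mod 989)
4^32 ≡ 403^2 = 162409 ≡ 213 (mod 989)
4^64 ≡ 213^2 = 45369 ≡ 864 (mod 989)
4^128 ≡ 864^2 = 746496 ≡ 790 (mod 989)
4^256 ≡ 790^2 = 624100 ≡ 41 (mod 989)
4^512 ≡ 41^2 = 1681 ≡ 692 (mod 989)
988 = 512 + 256 + 128 + 64 + 16 + 8 + 4 in binary powers of 2.
So 4^988 ≡ 692 · 41 · 790 · 864 · 403 · 262 · 256 ≡ 864 (mod 989).
Since 864 ≠ 1, base 4 is a Fermat witness: 989 is composite.

864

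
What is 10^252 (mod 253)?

177

10^1 ≡ 10 (mod 253)
10^2 ≡ 10^2 = 100 ≡ 100 (mod 253)
10^4 ≡ 100^2 = 10000 ≡ 133 (mod 253)
10^8 ≡ 133^2 = 17689 ≡ 232 (mod 253)
10^16 ≡ 232^2 = 53824 ≡ 188 (mod 253)
10^32 ≡ 188^2 = 35344 ≡ 177 (mod 253)
10^64 ≡ 177^2 = 31329 ≡ 210 (mod 253)
10^128 ≡ 210^2 = 44100 ≡ 78 (mod 253)
252 = 128 + 64 + 32 + 16 + 8 + 4 in binary powers of 2.
So 10^252 ≡ 78 · 210 · 177 · 188 · 232 · 133 ≡ 177 (mod 253).
Since 177 ≠ 1, base 10 is a Fermat witness: 253 is composite.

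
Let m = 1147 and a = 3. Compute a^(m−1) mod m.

3^1 ≡ 3 (mod 1147)
3^2 ≡ 3^2 = 9 ≡ 9 (mod 1147)
3^4 ≡ 9^2 = 81 ≡ 81 (mod 1147)
3^8 ≡ 81^2 = 6561 ≡ 826 (mod 1147)
3^16 ≡ 826^2 = 682276 ≡ 958 (mod 1147)
3^32 ≡ 958^2 = 917764 ≡ 164 (mod 1147)
3^64 ≡ 164^2 = 26896 ≡ 515 (mod 1147)
3^128 ≡ 515^2 = 265225 ≡ 268 (mod 1147)
3^256 ≡ 268^2 = 71824 ≡ 710 (mod 1147)
3^512 ≡ 710^2 = 504100 ≡ 567 (mod 1147)
3^1024 ≡ 567^2 = 321489 ≡ 329 (mod 1147)
1146 = 1024 + 64 + 32 + 16 + 8 + 2 in binary powers of 2.
So 3^1146 ≡ 329 · 515 · 164 · 958 · 826 · 9 ≡ 47 (mod 1147).
Since 47 ≠ 1, base 3 is a Fermat witness: 1147 is composite.

47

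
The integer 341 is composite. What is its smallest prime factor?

341 is odd.
Digit sum 8, not divisible by 3.
Ends in 1: not divisible by 5.
7: 341 = 7·48 + 5
11: 341 = 11·31

11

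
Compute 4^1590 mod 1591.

4^1 ≡ 4 (mod 1591)
4^2 ≡ 4^2 = 16 ≡ 16 (mod 1591)
4^4 ≡ 16^2 = 256 ≡ 256 (mod 1591)
4^8 ≡ 256^2 = 65536 ≡ 305 (mod 1591)
4^16 ≡ 305^2 = 93025 ≡ 747 (mod 1591)
4^32 ≡ 747^2 = 558009 ≡ 1159 (mod 1591)
4^64 ≡ 1159^2 = 1343281 ≡ 477 (mod 1591)
4^128 ≡ 477^2 = 227529 ≡ 16 (mod 1591)
4^256 ≡ 16^2 = 256 ≡ 256 (mod 1591)
4^512 ≡ 256^2 = 65536 ≡ 305 (mod 1591)
4^1024 ≡ 305^2 = 93025 ≡ 747 (mod 1591)
1590 = 1024 + 512 + 32 + 16 + 4 + 2 in binary powers of 2.
So 4^1590 ≡ 747 · 305 · 1159 · 747 · 256 · 16 ≡ 692 (mod 1591).
Since 692 ≠ 1, base 4 is a Fermat witness: 1591 is composite.

692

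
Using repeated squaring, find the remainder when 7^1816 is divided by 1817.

1304

7^1 ≡ 7 (mod 1817)
7^2 ≡ 7^2 = 49 ≡ 49 (mod 1817)
7^4 ≡ 49^2 = 2401 ≡ 584 (mod 1817)
7^8 ≡ 584^2 = 341056 ≡ 1277 (mod 1817)
7^16 ≡ 1277^2 = 1630729 ≡ 880 (mod 1817)
7^32 ≡ 880^2 = 774400 ≡ 358 (mod 1817)
7^64 ≡ 358^2 = 128164 ≡ 974 (mod 1817)
7^128 ≡ 974^2 = 948676 ≡ 202 (mod 1817)
7^256 ≡ 202^2 = 40804 ≡ 830 (mod 1817)
7^512 ≡ 830^2 = 688900 ≡ 257 (mod 1817)
7^1024 ≡ 257^2 = 66049 ≡ 637 (mod 1817)
1816 = 1024 + 512 + 256 + 16 + 8 in binary powers of 2.
So 7^1816 ≡ 637 · 257 · 830 · 880 · 1277 ≡ 1304 (mod 1817).
Since 1304 ≠ 1, base 7 is a Fermat witness: 1817 is composite.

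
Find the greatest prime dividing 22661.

22661 = 17 · 1333
1333 = 31 · 43
43 is prime.
So 22661 = 17 · 31 · 43; the largest prime factor is 43.

43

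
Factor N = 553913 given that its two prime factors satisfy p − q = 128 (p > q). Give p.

Since p = q + 128, we have 553913 = q(q + 128), so q² + 128q − 553913 = 0.
Discriminant: 128² + 4·553913 = 16384 + 2215652 = 2232036; √2232036 = 1494.
q = (−128 + 1494)/2 = 683, and p = q + 128 = 811.
Check: 683 · 811 = 553913.

811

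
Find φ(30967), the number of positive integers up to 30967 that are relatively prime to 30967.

Factor: 30967 = 173 · 179.
φ(30967) = (173−1) · (179−1) = 172 · 178 = 30616.

30616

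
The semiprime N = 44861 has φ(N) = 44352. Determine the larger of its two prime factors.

397

φ(n) = (p−1)(q−1) = n − (p+q) + 1, so p + q = 44861 − 44352 + 1 = 510.
p and q are the roots of t² − 510t + 44861 = 0.
Discriminant: 510² − 4·44861 = 260100 − 179444 = 80656; √80656 = 284.
q = (510 − 284)/2 = 113, p = (510 + 284)/2 = 397.
Check: 113 · 397 = 44861.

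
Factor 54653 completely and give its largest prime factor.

54653 = 31 · 1763
1763 = 41 · 43
43 is prime.
So 54653 = 31 · 41 · 43; the largest prime factor is 43.

43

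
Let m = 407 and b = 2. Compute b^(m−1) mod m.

2^1 ≡ 2 (mod 407)
2^2 ≡ 2^2 = 4 ≡ 4 (mod 407)
2^4 ≡ 4^2 = 16 ≡ 16 (mod 407)
2^8 ≡ 16^2 = 256 ≡ 256 (mod 407)
2^16 ≡ 256^2 = 65536 ≡ 9 (mod 407)
2^32 ≡ 9^2 = 81 ≡ 81 (mod 407)
2^64 ≡ 81^2 = 6561 ≡ 49 (mod 407)
2^128 ≡ 49^2 = 2401 ≡ 366 (mod 407)
2^256 ≡ 366^2 = 133956 ≡ 53 (mod 407)
406 = 256 + 128 + 16 + 4 + 2 in binary powers of 2.
So 2^406 ≡ 53 · 366 · 9 · 16 · 4 ≡ 284 (mod 407).
Since 284 ≠ 1, base 2 is a Fermat witness: 407 is composite.

284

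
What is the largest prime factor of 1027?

79

1027 = 13 · 79
79 is prime.
So 1027 = 13 · 79; the largest prime factor is 79.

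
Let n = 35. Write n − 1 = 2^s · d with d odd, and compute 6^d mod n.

35 − 1 = 34 = 2^1 · 17, so d = 17.
6^1 ≡ 6 (mod 35)
6^2 ≡ 6^2 = 36 ≡ 1 (mod 35)
6^4 ≡ 1^2 = 1 ≡ 1 (mod 35)
6^8 ≡ 1^2 = 1 ≡ 1 (mod 35)
6^16 ≡ 1^2 = 1 ≡ 1 (mod 35)
17 = 16 + 1 in binary powers of 2.
So 6^17 ≡ 1 · 6 ≡ 6 (mod 35).
Squaring chain: 6; never reaches −1, so base 6 is a Miller–Rabin witness that 35 is composite.

6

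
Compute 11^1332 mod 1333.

78

11^1 ≡ 11 (mod 1333)
11^2 ≡ 11^2 = 121 ≡ 121 (mod 1333)
11^4 ≡ 121^2 = 14641 ≡ 1311 (mod 1333)
11^8 ≡ 1311^2 = 1718721 ≡ 484 (mod 1333)
11^16 ≡ 484^2 = 234256 ≡ 981 (mod 1333)
11^32 ≡ 981^2 = 962361 ≡ 1268 (mod 1333)
11^64 ≡ 1268^2 = 1607824 ≡ 226 (mod 1333)
11^128 ≡ 226^2 = 51076 ≡ 422 (mod 1333)
11^256 ≡ 422^2 = 178084 ≡ 795 (mod 1333)
11^512 ≡ 795^2 = 632025 ≡ 183 (mod 1333)
11^1024 ≡ 183^2 = 33489 ≡ 164 (mod 1333)
1332 = 1024 + 256 + 32 + 16 + 4 in binary powers of 2.
So 11^1332 ≡ 164 · 795 · 1268 · 981 · 1311 ≡ 78 (mod 1333).
Since 78 ≠ 1, base 11 is a Fermat witness: 1333 is composite.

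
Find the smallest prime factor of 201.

3

201 is odd.
Digit sum 3, divisible by 3.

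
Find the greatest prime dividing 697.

41

697 = 17 · 41
41 is prime.
So 697 = 17 · 41; the largest prime factor is 41.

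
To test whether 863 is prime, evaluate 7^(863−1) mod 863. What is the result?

7^1 ≡ 7 (mod 863)
7^2 ≡ 7^2 = 49 ≡ 49 (mod 863)
7^4 ≡ 49^2 = 2401 ≡ 675 (mod 863)
7^8 ≡ 675^2 = 455625 ≡ 824 (mod 863)
7^16 ≡ 824^2 = 678976 ≡ 658 (mod 863)
7^32 ≡ 658^2 = 432964 ≡ 601 (mod 863)
7^64 ≡ 601^2 = 361201 ≡ 467 (mod 863)
7^128 ≡ 467^2 = 218089 ≡ 613 (mod 863)
7^256 ≡ 613^2 = 375769 ≡ 364 (mod 863)
7^512 ≡ 364^2 = 132496 ≡ 457 (mod 863)
862 = 512 + 256 + 64 + 16 + 8 + 4 + 2 in binary powers of 2.
So 7^862 ≡ 457 · 364 · 467 · 658 · 824 · 675 · 49 ≡ 1 (mod 863).
Since the result is 1, base 7 gives no evidence that 863 is composite.

1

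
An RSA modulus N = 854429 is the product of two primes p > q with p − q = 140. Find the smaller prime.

Since p = q + 140, we have 854429 = q(q + 140), so q² + 140q − 854429 = 0.
Discriminant: 140² + 4·854429 = 19600 + 3417716 = 3437316; √3437316 = 1854.
q = (−140 + 1854)/2 = 857, and p = q + 140 = 997.
Check: 857 · 997 = 854429.

857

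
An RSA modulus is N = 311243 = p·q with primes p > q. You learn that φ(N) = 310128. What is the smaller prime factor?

547

φ(n) = (p−1)(q−1) = n − (p+q) + 1, so p + q = 311243 − 310128 + 1 = 1116.
p and q are the roots of t² − 1116t + 311243 = 0.
Discriminant: 1116² − 4·311243 = 1245456 − 1244972 = 484; √484 = 22.
q = (1116 − 22)/2 = 547, p = (1116 + 22)/2 = 569.
Check: 547 · 569 = 311243.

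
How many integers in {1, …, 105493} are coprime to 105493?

Factor: 105493 = 31 · 41 · 83.
φ(105493) = (31−1) · (41−1) · (83−1) = 30 · 40 · 82 = 98400.

98400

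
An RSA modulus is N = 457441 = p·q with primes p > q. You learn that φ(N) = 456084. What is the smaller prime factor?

619

φ(n) = (p−1)(q−1) = n − (p+q) + 1, so p + q = 457441 − 456084 + 1 = 1358.
p and q are the roots of t² − 1358t + 457441 = 0.
Discriminant: 1358² − 4·457441 = 1844164 − 1829764 = 14400; √14400 = 120.
q = (1358 − 120)/2 = 619, p = (1358 + 120)/2 = 739.
Check: 619 · 739 = 457441.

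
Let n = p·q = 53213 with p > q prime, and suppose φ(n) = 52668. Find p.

419

φ(n) = (p−1)(q−1) = n − (p+q) + 1, so p + q = 53213 − 52668 + 1 = 546.
p and q are the roots of t² − 546t + 53213 = 0.
Discriminant: 546² − 4·53213 = 298116 − 212852 = 85264; √85264 = 292.
q = (546 − 292)/2 = 127, p = (546 + 292)/2 = 419.
Check: 127 · 419 = 53213.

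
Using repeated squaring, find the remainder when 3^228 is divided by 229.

3^1 ≡ 3 (mod 229)
3^2 ≡ 3^2 = 9 ≡ 9 (mod 229)
3^4 ≡ 9^2 = 81 ≡ 81 (mod 229)
3^8 ≡ 81^2 = 6561 ≡ 149 (mod 229)
3^16 ≡ 149^2 = 22201 ≡ 217 (mod 229)
3^32 ≡ 217^2 = 47089 ≡ 144 (mod 229)
3^64 ≡ 144^2 = 20736 ≡ 126 (mod 229)
3^128 ≡ 126^2 = 15876 ≡ 75 (mod 229)
228 = 128 + 64 + 32 + 4 in binary powers of 2.
So 3^228 ≡ 75 · 126 · 144 · 81 ≡ 1 (mod 229).
Since the result is 1, base 3 gives no evidence that 229 is composite.

1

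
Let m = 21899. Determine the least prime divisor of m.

21899 is odd.
Digit sum 29, not divisible by 3.
Ends in 9: not divisible by 5.
7: 21899 = 7·3128 + 3
11: 21899 = 11·1990 + 9
13: 21899 = 13·1684 + 7
17: 21899 = 17·1288 + 3
19: 21899 = 19·1152 + 11
23: 21899 = 23·952 + 3
29: 21899 = 29·755 + 4
31: 21899 = 31·706 + 13
37: 21899 = 37·591 + 32
41: 21899 = 41·534 + 5
43: 21899 = 43·509 + 12
47: 21899 = 47·465 + 44
53: 21899 = 53·413 + 10
59: 21899 = 59·371 + 10
61: 21899 = 61·359

61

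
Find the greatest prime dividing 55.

11

55 = 5 · 11
11 is prime.
So 55 = 5 · 11; the largest prime factor is 11.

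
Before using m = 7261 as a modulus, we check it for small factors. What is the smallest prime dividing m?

53

7261 is odd.
Digit sum 16, not divisible by 3.
Ends in 1: not divisible by 5.
7: 7261 = 7·1037 + 2
11: 7261 = 11·660 + 1
13: 7261 = 13·558 + 7
17: 7261 = 17·427 + 2
19: 7261 = 19·382 + 3
23: 7261 = 23·315 + 16
29: 7261 = 29·250 + 11
31: 7261 = 31·234 + 7
37: 7261 = 37·196 + 9
41: 7261 = 41·177 + 4
43: 7261 = 43·168 + 37
47: 7261 = 47·154 + 23
53: 7261 = 53·137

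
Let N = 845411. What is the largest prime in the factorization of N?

89

845411 = 7 · 120773
120773 = 23 · 5251
5251 = 59 · 89
89 is prime.
So 845411 = 7 · 23 · 59 · 89; the largest prime factor is 89.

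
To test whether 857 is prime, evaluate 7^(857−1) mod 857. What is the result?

7^1 ≡ 7 (mod 857)
7^2 ≡ 7^2 = 49 ≡ 49 (mod 857)
7^4 ≡ 49^2 = 2401 ≡ 687 (mod 857)
7^8 ≡ 687^2 = 471969 ≡ 619 (mod 857)
7^16 ≡ 619^2 = 383161 ≡ 82 (mod 857)
7^32 ≡ 82^2 = 6724 ≡ 725 (mod 857)
7^64 ≡ 725^2 = 525625 ≡ 284 (mod 857)
7^128 ≡ 284^2 = 80656 ≡ 98 (mod 857)
7^256 ≡ 98^2 = 9604 ≡ 177 (mod 857)
7^512 ≡ 177^2 = 31329 ≡ 477 (mod 857)
856 = 512 + 256 + 64 + 16 + 8 in binary powers of 2.
So 7^856 ≡ 477 · 177 · 284 · 82 · 619 ≡ 1 (mod 857).
Since the result is 1, base 7 gives no evidence that 857 is composite.

1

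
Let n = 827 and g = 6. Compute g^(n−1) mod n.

6^1 ≡ 6 (mod 827)
6^2 ≡ 6^2 = 36 ≡ 36 (mod 827)
6^4 ≡ 36^2 = 1296 ≡ 469 (mod 827)
6^8 ≡ 469^2 = 219961 ≡ 806 (mod 827)
6^16 ≡ 806^2 = 649636 ≡ 441 (mod 827)
6^32 ≡ 441^2 = 194481 ≡ 136 (mod 827)
6^64 ≡ 136^2 = 18496 ≡ 302 (mod 827)
6^128 ≡ 302^2 = 91204 ≡ 234 (mod 827)
6^256 ≡ 234^2 = 54756 ≡ 174 (mod 827)
6^512 ≡ 174^2 = 30276 ≡ 504 (mod 827)
826 = 512 + 256 + 32 + 16 + 8 + 2 in binary powers of 2.
So 6^826 ≡ 504 · 174 · 136 · 441 · 806 · 36 ≡ 1 (mod 827).
Since the result is 1, base 6 gives no evidence that 827 is composite.

1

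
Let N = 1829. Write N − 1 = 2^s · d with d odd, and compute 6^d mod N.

1742

1829 − 1 = 1828 = 2^2 · 457, so d = 457.
6^1 ≡ 6 (mod 1829)
6^2 ≡ 6^2 = 36 ≡ 36 (mod 1829)
6^4 ≡ 36^2 = 1296 ≡ 1296 (mod 1829)
6^8 ≡ 1296^2 = 1679616 ≡ 594 (mod 1829)
6^16 ≡ 594^2 = 352836 ≡ 1668 (mod 1829)
6^32 ≡ 1668^2 = 2782224 ≡ 315 (mod 1829)
6^64 ≡ 315^2 = 99225 ≡ 459 (mod 1829)
6^128 ≡ 459^2 = 210681 ≡ 346 (mod 1829)
6^256 ≡ 346^2 = 119716 ≡ 831 (mod 1829)
457 = 256 + 128 + 64 + 8 + 1 in binary powers of 2.
So 6^457 ≡ 831 · 346 · 459 · 594 · 6 ≡ 1742 (mod 1829).
Squaring chain: 1742 → 253; never reaches −1, so base 6 is a Miller–Rabin witness that 1829 is composite.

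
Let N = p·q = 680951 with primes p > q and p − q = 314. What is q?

Since p = q + 314, we have 680951 = q(q + 314), so q² + 314q − 680951 = 0.
Discriminant: 314² + 4·680951 = 98596 + 2723804 = 2822400; √2822400 = 1680.
q = (−314 + 1680)/2 = 683, and p = q + 314 = 997.
Check: 683 · 997 = 680951.

683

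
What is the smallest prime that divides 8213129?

8213129 is odd.
Digit sum 26, not divisible by 3.
Ends in 9: not divisible by 5.
7: 8213129 = 7·1173304 + 1
11: 8213129 = 11·746648 + 1
13: 8213129 = 13·631779 + 2
17: 8213129 = 17·483125 + 4
19: 8213129 = 19·432269 + 18
23: 8213129 = 23·357092 + 13
29: 8213129 = 29·283211 + 10
31: 8213129 = 31·264939 + 20
37: 8213129 = 37·221976 + 17
41: 8213129 = 41·200320 + 9
43: 8213129 = 43·191003

43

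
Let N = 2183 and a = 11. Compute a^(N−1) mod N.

11^1 ≡ 11 (mod 2183)
11^2 ≡ 11^2 = 121 ≡ 121 (mod 2183)
11^4 ≡ 121^2 = 14641 ≡ 1543 (mod 2183)
11^8 ≡ 1543^2 = 2380849 ≡ 1379 (mod 2183)
11^16 ≡ 1379^2 = 1901641 ≡ 248 (mod 2183)
11^32 ≡ 248^2 = 61504 ≡ 380 (mod 2183)
11^64 ≡ 380^2 = 144400 ≡ 322 (mod 2183)
11^128 ≡ 322^2 = 103684 ≡ 1083 (mod 2183)
11^256 ≡ 1083^2 = 1172889 ≡ 618 (mod 2183)
11^512 ≡ 618^2 = 381924 ≡ 2082 (mod 2183)
11^1024 ≡ 2082^2 = 4334724 ≡ 1469 (mod 2183)
11^2048 ≡ 1469^2 = 2157961 ≡ 1157 (mod 2183)
2182 = 2048 + 128 + 4 + 2 in binary powers of 2.
So 11^2182 ≡ 1157 · 1083 · 1543 · 121 ≡ 470 (mod 2183).
Since 470 ≠ 1, base 11 is a Fermat witness: 2183 is composite.

470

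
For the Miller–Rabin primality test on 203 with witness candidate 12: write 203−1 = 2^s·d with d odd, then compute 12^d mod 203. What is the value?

203 − 1 = 202 = 2^1 · 101, so d = 101.
12^1 ≡ 12 (mod 203)
12^2 ≡ 12^2 = 144 ≡ 144 (mod 203)
12^4 ≡ 144^2 = 20736 ≡ 30 (mod 203)
12^8 ≡ 30^2 = 900 ≡ 88 (mod 203)
12^16 ≡ 88^2 = 7744 ≡ 30 (mod 203)
12^32 ≡ 30^2 = 900 ≡ 88 (mod 203)
12^64 ≡ 88^2 = 7744 ≡ 30 (mod 203)
101 = 64 + 32 + 4 + 1 in binary powers of 2.
So 12^101 ≡ 30 · 88 · 30 · 12 ≡ 157 (mod 203).
Squaring chain: 157; never reaches −1, so base 12 is a Miller–Rabin witness that 203 is composite.

157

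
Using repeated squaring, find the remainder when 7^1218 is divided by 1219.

7^1 ≡ 7 (mod 1219)
7^2 ≡ 7^2 = 49 ≡ 49 (mod 1219)
7^4 ≡ 49^2 = 2401 ≡ 1182 (mod 1219)
7^8 ≡ 1182^2 = 1397124 ≡ 150 (mod 1219)
7^16 ≡ 150^2 = 22500 ≡ 558 (mod 1219)
7^32 ≡ 558^2 = 311364 ≡ 519 (mod 1219)
7^64 ≡ 519^2 = 269361 ≡ 1181 (mod 1219)
7^128 ≡ 1181^2 = 1394761 ≡ 225 (mod 1219)
7^256 ≡ 225^2 = 50625 ≡ 646 (mod 1219)
7^512 ≡ 646^2 = 417316 ≡ 418 (mod 1219)
7^1024 ≡ 418^2 = 174724 ≡ 407 (mod 1219)
1218 = 1024 + 128 + 64 + 2 in binary powers of 2.
So 7^1218 ≡ 407 · 225 · 1181 · 49 ≡ 1070 (mod 1219).
Since 1070 ≠ 1, base 7 is a Fermat witness: 1219 is composite.

1070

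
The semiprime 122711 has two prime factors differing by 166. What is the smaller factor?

Since p = q + 166, we have 122711 = q(q + 166), so q² + 166q − 122711 = 0.
Discriminant: 166² + 4·122711 = 27556 + 490844 = 518400; √518400 = 720.
q = (−166 + 720)/2 = 277, and p = q + 166 = 443.
Check: 277 · 443 = 122711.

277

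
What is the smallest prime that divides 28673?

28673 is odd.
Digit sum 26, not divisible by 3.
Ends in 3: not divisible by 5.
7: 28673 = 7·4096 + 1
11: 28673 = 11·2606 + 7
13: 28673 = 13·2205 + 8
17: 28673 = 17·1686 + 11
19: 28673 = 19·1509 + 2
23: 28673 = 23·1246 + 15
29: 28673 = 29·988 + 21
31: 28673 = 31·924 + 29
37: 28673 = 37·774 + 35
41: 28673 = 41·699 + 14
43: 28673 = 43·666 + 35
47: 28673 = 47·610 + 3
53: 28673 = 53·541

53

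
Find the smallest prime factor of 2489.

19

2489 is odd.
Digit sum 23, not divisible by 3.
Ends in 9: not divisible by 5.
7: 2489 = 7·355 + 4
11: 2489 = 11·226 + 3
13: 2489 = 13·191 + 6
17: 2489 = 17·146 + 7
19: 2489 = 19·131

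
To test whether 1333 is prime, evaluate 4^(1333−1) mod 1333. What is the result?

16

4^1 ≡ 4 (mod 1333)
4^2 ≡ 4^2 = 16 ≡ 16 (mod 1333)
4^4 ≡ 16^2 = 256 ≡ 256 (mod 1333)
4^8 ≡ 256^2 = 65536 ≡ 219 (mod 1333)
4^16 ≡ 219^2 = 47961 ≡ 1306 (mod 1333)
4^32 ≡ 1306^2 = 1705636 ≡ 729 (mod 1333)
4^64 ≡ 729^2 = 531441 ≡ 907 (mod 1333)
4^128 ≡ 907^2 = 822649 ≡ 188 (mod 1333)
4^256 ≡ 188^2 = 35344 ≡ 686 (mod 1333)
4^512 ≡ 686^2 = 470596 ≡ 47 (mod 1333)
4^1024 ≡ 47^2 = 2209 ≡ 876 (mod 1333)
1332 = 1024 + 256 + 32 + 16 + 4 in binary powers of 2.
So 4^1332 ≡ 876 · 686 · 729 · 1306 · 256 ≡ 16 (mod 1333).
Since 16 ≠ 1, base 4 is a Fermat witness: 1333 is composite.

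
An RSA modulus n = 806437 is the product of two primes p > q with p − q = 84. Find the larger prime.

Since p = q + 84, we have 806437 = q(q + 84), so q² + 84q − 806437 = 0.
Discriminant: 84² + 4·806437 = 7056 + 3225748 = 3232804; √3232804 = 1798.
q = (−84 + 1798)/2 = 857, and p = q + 84 = 941.
Check: 857 · 941 = 806437.

941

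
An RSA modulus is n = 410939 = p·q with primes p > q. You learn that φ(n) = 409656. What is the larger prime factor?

φ(n) = (p−1)(q−1) = n − (p+q) + 1, so p + q = 410939 − 409656 + 1 = 1284.
p and q are the roots of t² − 1284t + 410939 = 0.
Discriminant: 1284² − 4·410939 = 1648656 − 1643756 = 4900; √4900 = 70.
q = (1284 − 70)/2 = 607, p = (1284 + 70)/2 = 677.
Check: 607 · 677 = 410939.

677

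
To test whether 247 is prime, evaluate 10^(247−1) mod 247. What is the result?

10^1 ≡ 10 (mod 247)
10^2 ≡ 10^2 = 100 ≡ 100 (mod 247)
10^4 ≡ 100^2 = 10000 ≡ 120 (mod 247)
10^8 ≡ 120^2 = 14400 ≡ 74 (mod 247)
10^16 ≡ 74^2 = 5476 ≡ 42 (mod 247)
10^32 ≡ 42^2 = 1764 ≡ 35 (mod 247)
10^64 ≡ 35^2 = 1225 ≡ 237 (mod 247)
10^128 ≡ 237^2 = 56169 ≡ 100 (mod 247)
246 = 128 + 64 + 32 + 16 + 4 + 2 in binary powers of 2.
So 10^246 ≡ 100 · 237 · 35 · 42 · 120 · 100 ≡ 235 (mod 247).
Since 235 ≠ 1, base 10 is a Fermat witness: 247 is composite.

235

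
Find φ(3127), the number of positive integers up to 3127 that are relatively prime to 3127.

3016

Factor: 3127 = 53 · 59.
φ(3127) = (53−1) · (59−1) = 52 · 58 = 3016.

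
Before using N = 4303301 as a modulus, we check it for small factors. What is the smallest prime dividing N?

83

4303301 is odd.
Digit sum 14, not divisible by 3.
Ends in 1: not divisible by 5.
7: 4303301 = 7·614757 + 2
11: 4303301 = 11·391209 + 2
13: 4303301 = 13·331023 + 2
17: 4303301 = 17·253135 + 6
19: 4303301 = 19·226489 + 10
23: 4303301 = 23·187100 + 1
29: 4303301 = 29·148389 + 20
31: 4303301 = 31·138816 + 5
37: 4303301 = 37·116305 + 16
41: 4303301 = 41·104958 + 23
43: 4303301 = 43·100076 + 33
47: 4303301 = 47·91559 + 28
53: 4303301 = 53·81194 + 19
59: 4303301 = 59·72937 + 18
61: 4303301 = 61·70545 + 56
67: 4303301 = 67·64228 + 25
71: 4303301 = 71·60609 + 62
73: 4303301 = 73·58949 + 24
79: 4303301 = 79·54472 + 13
83: 4303301 = 83·51847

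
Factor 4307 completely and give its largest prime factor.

4307 = 59 · 73
73 is prime.
So 4307 = 59 · 73; the largest prime factor is 73.

73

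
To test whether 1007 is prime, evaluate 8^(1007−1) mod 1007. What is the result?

163

8^1 ≡ 8 (mod 1007)
8^2 ≡ 8^2 = 64 ≡ 64 (mod 1007)
8^4 ≡ 64^2 = 4096 ≡ 68 (mod 1007)
8^8 ≡ 68^2 = 4624 ≡ 596 (mod 1007)
8^16 ≡ 596^2 = 355216 ≡ 752 (mod 1007)
8^32 ≡ 752^2 = 565504 ≡ 577 (mod 1007)
8^64 ≡ 577^2 = 332929 ≡ 619 (mod 1007)
8^128 ≡ 619^2 = 383161 ≡ 501 (mod 1007)
8^256 ≡ 501^2 = 251001 ≡ 258 (mod 1007)
8^512 ≡ 258^2 = 66564 ≡ 102 (mod 1007)
1006 = 512 + 256 + 128 + 64 + 32 + 8 + 4 + 2 in binary powers of 2.
So 8^1006 ≡ 102 · 258 · 501 · 619 · 577 · 596 · 68 · 64 ≡ 163 (mod 1007).
Since 163 ≠ 1, base 8 is a Fermat witness: 1007 is composite.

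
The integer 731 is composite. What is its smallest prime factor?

731 is odd.
Digit sum 11, not divisible by 3.
Ends in 1: not divisible by 5.
7: 731 = 7·104 + 3
11: 731 = 11·66 + 5
13: 731 = 13·56 + 3
17: 731 = 17·43

17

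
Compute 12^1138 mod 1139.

12^1 ≡ 12 (mod 1139)
12^2 ≡ 12^2 = 144 ≡ 144 (mod 1139)
12^4 ≡ 144^2 = 20736 ≡ 234 (mod 1139)
12^8 ≡ 234^2 = 54756 ≡ 84 (mod 1139)
12^16 ≡ 84^2 = 7056 ≡ 222 (mod 1139)
12^32 ≡ 222^2 = 49284 ≡ 307 (mod 1139)
12^64 ≡ 307^2 = 94249 ≡ 851 (mod 1139)
12^128 ≡ 851^2 = 724201 ≡ 936 (mod 1139)
12^256 ≡ 936^2 = 876096 ≡ 205 (mod 1139)
12^512 ≡ 205^2 = 42025 ≡ 1021 (mod 1139)
12^1024 ≡ 1021^2 = 1042441 ≡ 256 (mod 1139)
1138 = 1024 + 64 + 32 + 16 + 2 in binary powers of 2.
So 12^1138 ≡ 256 · 851 · 307 · 222 · 144 ≡ 892 (mod 1139).
Since 892 ≠ 1, base 12 is a Fermat witness: 1139 is composite.

892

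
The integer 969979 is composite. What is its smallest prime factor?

969979 is odd.
Digit sum 49, not divisible by 3.
Ends in 9: not divisible by 5.
7: 969979 = 7·138568 + 3
11: 969979 = 11·88179 + 10
13: 969979 = 13·74613 + 10
17: 969979 = 17·57057 + 10
19: 969979 = 19·51051 + 10
23: 969979 = 23·42173

23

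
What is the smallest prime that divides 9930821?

59

9930821 is odd.
Digit sum 32, not divisible by 3.
Ends in 1: not divisible by 5.
7: 9930821 = 7·1418688 + 5
11: 9930821 = 11·902801 + 10
13: 9930821 = 13·763909 + 4
17: 9930821 = 17·584165 + 16
19: 9930821 = 19·522674 + 15
23: 9930821 = 23·431774 + 19
29: 9930821 = 29·342442 + 3
31: 9930821 = 31·320349 + 2
37: 9930821 = 37·268400 + 21
41: 9930821 = 41·242215 + 6
43: 9930821 = 43·230949 + 14
47: 9930821 = 47·211294 + 3
53: 9930821 = 53·187373 + 52
59: 9930821 = 59·168319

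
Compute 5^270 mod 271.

5^1 ≡ 5 (mod 271)
5^2 ≡ 5^2 = 25 ≡ 25 (mod 271)
5^4 ≡ 25^2 = 625 ≡ 83 (mod 271)
5^8 ≡ 83^2 = 6889 ≡ 114 (mod 271)
5^16 ≡ 114^2 = 12996 ≡ 259 (mod 271)
5^32 ≡ 259^2 = 67081 ≡ 144 (mod 271)
5^64 ≡ 144^2 = 20736 ≡ 140 (mod 271)
5^128 ≡ 140^2 = 19600 ≡ 88 (mod 271)
5^256 ≡ 88^2 = 7744 ≡ 156 (mod 271)
270 = 256 + 8 + 4 + 2 in binary powers of 2.
So 5^270 ≡ 156 · 114 · 83 · 25 ≡ 1 (mod 271).
Since the result is 1, base 5 gives no evidence that 271 is composite.

1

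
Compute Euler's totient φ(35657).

Factor: 35657 = 181 · 197.
φ(35657) = (181−1) · (197−1) = 180 · 196 = 35280.

35280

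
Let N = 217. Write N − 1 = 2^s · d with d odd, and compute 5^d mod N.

125

217 − 1 = 216 = 2^3 · 27, so d = 27.
5^1 ≡ 5 (mod 217)
5^2 ≡ 5^2 = 25 ≡ 25 (mod 217)
5^4 ≡ 25^2 = 625 ≡ 191 (mod 217)
5^8 ≡ 191^2 = 36481 ≡ 25 (mod 217)
5^16 ≡ 25^2 = 625 ≡ 191 (mod 217)
27 = 16 + 8 + 2 + 1 in binary powers of 2.
So 5^27 ≡ 191 · 25 · 25 · 5 ≡ 125 (mod 217).
Squaring chain: 125 → 1 → 1; never reaches −1, so base 5 is a Miller–Rabin witness that 217 is composite.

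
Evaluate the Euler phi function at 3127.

Factor: 3127 = 53 · 59.
φ(3127) = (53−1) · (59−1) = 52 · 58 = 3016.

3016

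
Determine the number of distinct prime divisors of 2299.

2299 = 11^2 · 19
2299 = 11^2 · 19, which has 2 distinct prime factors.

2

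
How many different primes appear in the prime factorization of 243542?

243542 = 2 · 121771
121771 = 13 · 9367
9367 = 17 · 551
551 = 19 · 29
243542 = 2 · 13 · 17 · 19 · 29, which has 5 distinct prime factors.

5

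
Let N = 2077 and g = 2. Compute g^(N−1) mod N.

2^1 ≡ 2 (mod 2077)
2^2 ≡ 2^2 = 4 ≡ 4 (mod 2077)
2^4 ≡ 4^2 = 16 ≡ 16 (mod 2077)
2^8 ≡ 16^2 = 256 ≡ 256 (mod 2077)
2^16 ≡ 256^2 = 65536 ≡ 1149 (mod 2077)
2^32 ≡ 1149^2 = 1320201 ≡ 1306 (mod 2077)
2^64 ≡ 1306^2 = 1705636 ≡ 419 (mod 2077)
2^128 ≡ 419^2 = 175561 ≡ 1093 (mod 2077)
2^256 ≡ 1093^2 = 1194649 ≡ 374 (mod 2077)
2^512 ≡ 374^2 = 139876 ≡ 717 (mod 2077)
2^1024 ≡ 717^2 = 514089 ≡ 1070 (mod 2077)
2^2048 ≡ 1070^2 = 1144900 ≡ 473 (mod 2077)
2076 = 2048 + 16 + 8 + 4 in binary powers of 2.
So 2^2076 ≡ 473 · 1149 · 256 · 16 ≡ 963 (mod 2077).
Since 963 ≠ 1, base 2 is a Fermat witness: 2077 is composite.

963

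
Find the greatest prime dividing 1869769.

67

1869769 = 11 · 169979
169979 = 43 · 3953
3953 = 59 · 67
67 is prime.
So 1869769 = 11 · 43 · 59 · 67; the largest prime factor is 67.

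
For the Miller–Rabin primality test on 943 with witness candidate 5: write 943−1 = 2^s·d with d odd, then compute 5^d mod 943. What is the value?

241

943 − 1 = 942 = 2^1 · 471, so d = 471.
5^1 ≡ 5 (mod 943)
5^2 ≡ 5^2 = 25 ≡ 25 (mod 943)
5^4 ≡ 25^2 = 625 ≡ 625 (mod 943)
5^8 ≡ 625^2 = 390625 ≡ 223 (mod 943)
5^16 ≡ 223^2 = 49729 ≡ 693 (mod 943)
5^32 ≡ 693^2 = 480249 ≡ 262 (mod 943)
5^64 ≡ 262^2 = 68644 ≡ 748 (mod 943)
5^128 ≡ 748^2 = 559504 ≡ 305 (mod 943)
5^256 ≡ 305^2 = 93025 ≡ 611 (mod 943)
471 = 256 + 128 + 64 + 16 + 4 + 2 + 1 in binary powers of 2.
So 5^471 ≡ 611 · 305 · 748 · 693 · 625 · 25 · 5 ≡ 241 (mod 943).
Squaring chain: 241; never reaches −1, so base 5 is a Miller–Rabin witness that 943 is composite.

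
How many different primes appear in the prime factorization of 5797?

3

5797 = 11 · 527
527 = 17 · 31
5797 = 11 · 17 · 31, which has 3 distinct prime factors.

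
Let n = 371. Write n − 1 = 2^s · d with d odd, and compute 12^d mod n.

339

371 − 1 = 370 = 2^1 · 185, so d = 185.
12^1 ≡ 12 (mod 371)
12^2 ≡ 12^2 = 144 ≡ 144 (mod 371)
12^4 ≡ 144^2 = 20736 ≡ 331 (mod 371)
12^8 ≡ 331^2 = 109561 ≡ 116 (mod 371)
12^16 ≡ 116^2 = 13456 ≡ 100 (mod 371)
12^32 ≡ 100^2 = 10000 ≡ 354 (mod 371)
12^64 ≡ 354^2 = 125316 ≡ 289 (mod 371)
12^128 ≡ 289^2 = 83521 ≡ 46 (mod 371)
185 = 128 + 32 + 16 + 8 + 1 in binary powers of 2.
So 12^185 ≡ 46 · 354 · 100 · 116 · 12 ≡ 339 (mod 371).
Squaring chain: 339; never reaches −1, so base 12 is a Miller–Rabin witness that 371 is composite.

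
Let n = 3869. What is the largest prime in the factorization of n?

3869 = 53 · 73
73 is prime.
So 3869 = 53 · 73; the largest prime factor is 73.

73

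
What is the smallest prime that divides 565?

5

565 is odd.
Digit sum 16, not divisible by 3.
Ends in 5: divisible by 5.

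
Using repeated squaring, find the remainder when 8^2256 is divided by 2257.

1925

8^1 ≡ 8 (mod 2257)
8^2 ≡ 8^2 = 64 ≡ 64 (mod 2257)
8^4 ≡ 64^2 = 4096 ≡ 1839 (mod 2257)
8^8 ≡ 1839^2 = 3381921 ≡ 935 (mod 2257)
8^16 ≡ 935^2 = 874225 ≡ 766 (mod 2257)
8^32 ≡ 766^2 = 586756 ≡ 2193 (mod 2257)
8^64 ≡ 2193^2 = 4809249 ≡ 1839 (mod 2257)
8^128 ≡ 1839^2 = 3381921 ≡ 935 (mod 2257)
8^256 ≡ 935^2 = 874225 ≡ 766 (mod 2257)
8^512 ≡ 766^2 = 586756 ≡ 2193 (mod 2257)
8^1024 ≡ 2193^2 = 4809249 ≡ 1839 (mod 2257)
8^2048 ≡ 1839^2 = 3381921 ≡ 935 (mod 2257)
2256 = 2048 + 128 + 64 + 16 in binary powers of 2.
So 8^2256 ≡ 935 · 935 · 1839 · 766 ≡ 1925 (mod 2257).
Since 1925 ≠ 1, base 8 is a Fermat witness: 2257 is composite.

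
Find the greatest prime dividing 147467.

71

147467 = 31 · 4757
4757 = 67 · 71
71 is prime.
So 147467 = 31 · 67 · 71; the largest prime factor is 71.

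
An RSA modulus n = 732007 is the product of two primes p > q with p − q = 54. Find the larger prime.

Since p = q + 54, we have 732007 = q(q + 54), so q² + 54q − 732007 = 0.
Discriminant: 54² + 4·732007 = 2916 + 2928028 = 2930944; √2930944 = 1712.
q = (−54 + 1712)/2 = 829, and p = q + 54 = 883.
Check: 829 · 883 = 732007.

883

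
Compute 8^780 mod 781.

375

8^1 ≡ 8 (mod 781)
8^2 ≡ 8^2 = 64 ≡ 64 (mod 781)
8^4 ≡ 64^2 = 4096 ≡ 191 (mod 781)
8^8 ≡ 191^2 = 36481 ≡ 555 (mod 781)
8^16 ≡ 555^2 = 308025 ≡ 311 (mod 781)
8^32 ≡ 311^2 = 96721 ≡ 658 (mod 781)
8^64 ≡ 658^2 = 432964 ≡ 290 (mod 781)
8^128 ≡ 290^2 = 84100 ≡ 533 (mod 781)
8^256 ≡ 533^2 = 284089 ≡ 586 (mod 781)
8^512 ≡ 586^2 = 343396 ≡ 537 (mod 781)
780 = 512 + 256 + 8 + 4 in binary powers of 2.
So 8^780 ≡ 537 · 586 · 555 · 191 ≡ 375 (mod 781).
Since 375 ≠ 1, base 8 is a Fermat witness: 781 is composite.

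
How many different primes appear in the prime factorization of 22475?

3

22475 = 5^2 · 899
899 = 29 · 31
22475 = 5^2 · 29 · 31, which has 3 distinct prime factors.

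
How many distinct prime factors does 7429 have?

7429 = 17 · 437
437 = 19 · 23
7429 = 17 · 19 · 23, which has 3 distinct prime factors.

3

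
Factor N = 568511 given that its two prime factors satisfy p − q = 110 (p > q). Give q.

701

Since p = q + 110, we have 568511 = q(q + 110), so q² + 110q − 568511 = 0.
Discriminant: 110² + 4·568511 = 12100 + 2274044 = 2286144; √2286144 = 1512.
q = (−110 + 1512)/2 = 701, and p = q + 110 = 811.
Check: 701 · 811 = 568511.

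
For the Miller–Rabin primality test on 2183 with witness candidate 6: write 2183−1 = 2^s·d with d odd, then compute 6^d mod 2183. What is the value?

1548

2183 − 1 = 2182 = 2^1 · 1091, so d = 1091.
6^1 ≡ 6 (mod 2183)
6^2 ≡ 6^2 = 36 ≡ 36 (mod 2183)
6^4 ≡ 36^2 = 1296 ≡ 1296 (mod 2183)
6^8 ≡ 1296^2 = 1679616 ≡ 889 (mod 2183)
6^16 ≡ 889^2 = 790321 ≡ 75 (mod 2183)
6^32 ≡ 75^2 = 5625 ≡ 1259 (mod 2183)
6^64 ≡ 1259^2 = 1585081 ≡ 223 (mod 2183)
6^128 ≡ 223^2 = 49729 ≡ 1703 (mod 2183)
6^256 ≡ 1703^2 = 2900209 ≡ 1185 (mod 2183)
6^512 ≡ 1185^2 = 1404225 ≡ 556 (mod 2183)
6^1024 ≡ 556^2 = 309136 ≡ 1333 (mod 2183)
1091 = 1024 + 64 + 2 + 1 in binary powers of 2.
So 6^1091 ≡ 1333 · 223 · 36 · 6 ≡ 1548 (mod 2183).
Squaring chain: 1548; never reaches −1, so base 6 is a Miller–Rabin witness that 2183 is composite.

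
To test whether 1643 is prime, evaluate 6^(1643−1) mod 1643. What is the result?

1296

6^1 ≡ 6 (mod 1643)
6^2 ≡ 6^2 = 36 ≡ 36 (mod 1643)
6^4 ≡ 36^2 = 1296 ≡ 1296 (mod 1643)
6^8 ≡ 1296^2 = 1679616 ≡ 470 (mod 1643)
6^16 ≡ 470^2 = 220900 ≡ 738 (mod 1643)
6^32 ≡ 738^2 = 544644 ≡ 811 (mod 1643)
6^64 ≡ 811^2 = 657721 ≡ 521 (mod 1643)
6^128 ≡ 521^2 = 271441 ≡ 346 (mod 1643)
6^256 ≡ 346^2 = 119716 ≡ 1420 (mod 1643)
6^512 ≡ 1420^2 = 2016400 ≡ 439 (mod 1643)
6^1024 ≡ 439^2 = 192721 ≡ 490 (mod 1643)
1642 = 1024 + 512 + 64 + 32 + 8 + 2 in binary powers of 2.
So 6^1642 ≡ 490 · 439 · 521 · 811 · 470 · 36 ≡ 1296 (mod 1643).
Since 1296 ≠ 1, base 6 is a Fermat witness: 1643 is composite.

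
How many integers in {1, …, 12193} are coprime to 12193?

11968

Factor: 12193 = 89 · 137.
φ(12193) = (89−1) · (137−1) = 88 · 136 = 11968.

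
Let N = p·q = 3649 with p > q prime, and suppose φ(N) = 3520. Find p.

89

φ(n) = (p−1)(q−1) = n − (p+q) + 1, so p + q = 3649 − 3520 + 1 = 130.
p and q are the roots of t² − 130t + 3649 = 0.
Discriminant: 130² − 4·3649 = 16900 − 14596 = 2304; √2304 = 48.
q = (130 − 48)/2 = 41, p = (130 + 48)/2 = 89.
Check: 41 · 89 = 3649.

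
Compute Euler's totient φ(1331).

1210

Factor: 1331 = 11^3.
φ(1331) = 11^2·(11−1) = 1210.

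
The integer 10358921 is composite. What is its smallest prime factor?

97

10358921 is odd.
Digit sum 29, not divisible by 3.
Ends in 1: not divisible by 5.
7: 10358921 = 7·1479845 + 6
11: 10358921 = 11·941720 + 1
13: 10358921 = 13·796840 + 1
17: 10358921 = 17·609348 + 5
19: 10358921 = 19·545206 + 7
23: 10358921 = 23·450387 + 20
29: 10358921 = 29·357204 + 5
31: 10358921 = 31·334158 + 23
37: 10358921 = 37·279970 + 31
41: 10358921 = 41·252656 + 25
43: 10358921 = 43·240905 + 6
47: 10358921 = 47·220402 + 27
53: 10358921 = 53·195451 + 18
59: 10358921 = 59·175574 + 55
61: 10358921 = 61·169818 + 23
67: 10358921 = 67·154610 + 51
71: 10358921 = 71·145900 + 21
73: 10358921 = 73·141903 + 2
79: 10358921 = 79·131125 + 46
83: 10358921 = 83·124806 + 23
89: 10358921 = 89·116392 + 33
97: 10358921 = 97·106793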